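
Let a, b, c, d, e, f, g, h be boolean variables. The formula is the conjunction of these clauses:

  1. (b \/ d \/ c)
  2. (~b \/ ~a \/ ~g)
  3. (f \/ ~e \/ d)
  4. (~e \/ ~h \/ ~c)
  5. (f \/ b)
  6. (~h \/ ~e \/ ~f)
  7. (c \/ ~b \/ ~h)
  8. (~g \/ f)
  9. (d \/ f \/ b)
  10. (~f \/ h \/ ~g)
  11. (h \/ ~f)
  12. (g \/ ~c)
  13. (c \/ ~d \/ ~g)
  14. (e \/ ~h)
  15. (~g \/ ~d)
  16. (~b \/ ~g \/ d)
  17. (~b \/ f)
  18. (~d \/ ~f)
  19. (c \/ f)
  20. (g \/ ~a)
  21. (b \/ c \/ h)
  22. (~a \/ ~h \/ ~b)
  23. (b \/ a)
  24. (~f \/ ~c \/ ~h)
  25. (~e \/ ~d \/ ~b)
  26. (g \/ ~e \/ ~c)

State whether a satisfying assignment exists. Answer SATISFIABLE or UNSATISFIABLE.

b = True:
  propagation gives f=True, h=True, e=False; an empty clause results — contradiction.
b = False:
  propagation gives f=True, h=True, e=False; an empty clause results — contradiction.
Every branch closes, so no satisfying assignment exists.

UNSATISFIABLE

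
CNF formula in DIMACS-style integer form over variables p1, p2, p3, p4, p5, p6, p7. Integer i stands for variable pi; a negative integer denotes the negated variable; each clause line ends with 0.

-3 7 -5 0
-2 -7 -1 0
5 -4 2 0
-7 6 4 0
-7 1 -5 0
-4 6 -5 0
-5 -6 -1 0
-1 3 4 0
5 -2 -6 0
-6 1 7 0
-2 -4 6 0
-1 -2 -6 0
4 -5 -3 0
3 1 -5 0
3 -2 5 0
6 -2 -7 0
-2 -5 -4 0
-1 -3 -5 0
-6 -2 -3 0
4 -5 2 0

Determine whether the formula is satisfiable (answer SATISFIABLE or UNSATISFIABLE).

Branch on p1: take p1 = False.
The remaining clauses are satisfied by p2 = False, p3 = False, p4 = False, p5 = False, p6 = True, p7 = True.
So p1 = F, p2 = F, p3 = F, p4 = F, p5 = F, p6 = T, p7 = T is a satisfying assignment.

SATISFIABLE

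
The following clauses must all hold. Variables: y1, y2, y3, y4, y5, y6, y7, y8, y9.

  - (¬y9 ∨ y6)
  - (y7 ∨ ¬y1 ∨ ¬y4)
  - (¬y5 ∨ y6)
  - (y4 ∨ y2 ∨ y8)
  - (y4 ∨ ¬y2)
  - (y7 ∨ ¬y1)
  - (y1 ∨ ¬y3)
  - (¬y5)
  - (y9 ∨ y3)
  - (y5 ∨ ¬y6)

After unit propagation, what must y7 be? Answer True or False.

(¬y5) stands alone — y5 = False.
In (¬y6 ∨ y5), y5 is now false; ¬y6 must hold, so y6 = False.
From (y6 ∨ ¬y9) and y6 = False: y9 = False.
(y3 ∨ y9) with y9 = False leaves only y3, so y3 = True.
From (¬y3 ∨ y1) and y3 = True: y1 = True.
(y7 ∨ ¬y1) with y1 = True leaves only y7, so y7 = True.

True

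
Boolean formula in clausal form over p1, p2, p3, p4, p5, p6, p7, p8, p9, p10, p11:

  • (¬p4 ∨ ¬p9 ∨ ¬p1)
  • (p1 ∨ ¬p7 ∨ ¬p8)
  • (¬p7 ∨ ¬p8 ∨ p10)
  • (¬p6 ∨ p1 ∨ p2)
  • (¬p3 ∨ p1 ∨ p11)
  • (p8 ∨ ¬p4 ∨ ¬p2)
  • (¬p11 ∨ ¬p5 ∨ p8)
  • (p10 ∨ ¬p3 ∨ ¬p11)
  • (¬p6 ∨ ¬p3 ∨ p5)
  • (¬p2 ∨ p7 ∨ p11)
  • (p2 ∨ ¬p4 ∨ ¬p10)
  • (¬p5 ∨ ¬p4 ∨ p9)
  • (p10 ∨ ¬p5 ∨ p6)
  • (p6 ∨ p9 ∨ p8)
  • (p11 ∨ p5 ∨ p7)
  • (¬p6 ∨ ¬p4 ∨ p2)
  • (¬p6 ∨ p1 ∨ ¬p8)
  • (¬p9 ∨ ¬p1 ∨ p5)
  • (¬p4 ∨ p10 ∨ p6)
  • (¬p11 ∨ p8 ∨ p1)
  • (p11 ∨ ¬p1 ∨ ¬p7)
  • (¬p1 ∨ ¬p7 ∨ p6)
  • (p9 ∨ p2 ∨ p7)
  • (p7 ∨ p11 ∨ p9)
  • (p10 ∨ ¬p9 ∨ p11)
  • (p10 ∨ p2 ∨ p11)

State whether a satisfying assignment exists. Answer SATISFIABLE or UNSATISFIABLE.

Pure literal: p3 appears only negated; assign p3 = False.
p4 occurs only negated in the remaining clauses — set p4 = False.
Try p1 = False.
Try p2 = False.
  then p6 is forced to False.
For the remaining variables, p5 = False, p7 = False, p8 = True, p9 = True, p10 = False, p11 = True works.
So p1=F, p2=F, p3=F, p4=F, p5=F, p6=F, p7=F, p8=T, p9=T, p10=F, p11=T is a satisfying assignment.

SATISFIABLE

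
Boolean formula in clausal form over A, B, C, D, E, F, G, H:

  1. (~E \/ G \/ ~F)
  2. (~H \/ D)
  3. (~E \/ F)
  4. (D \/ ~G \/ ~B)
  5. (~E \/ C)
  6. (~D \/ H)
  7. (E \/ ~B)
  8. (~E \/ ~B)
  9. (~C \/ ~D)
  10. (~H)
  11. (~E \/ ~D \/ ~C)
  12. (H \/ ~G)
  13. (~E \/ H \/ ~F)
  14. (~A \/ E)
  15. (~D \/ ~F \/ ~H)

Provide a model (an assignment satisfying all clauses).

A=F  B=F  C=F  D=F  E=F  F=F  G=F  H=F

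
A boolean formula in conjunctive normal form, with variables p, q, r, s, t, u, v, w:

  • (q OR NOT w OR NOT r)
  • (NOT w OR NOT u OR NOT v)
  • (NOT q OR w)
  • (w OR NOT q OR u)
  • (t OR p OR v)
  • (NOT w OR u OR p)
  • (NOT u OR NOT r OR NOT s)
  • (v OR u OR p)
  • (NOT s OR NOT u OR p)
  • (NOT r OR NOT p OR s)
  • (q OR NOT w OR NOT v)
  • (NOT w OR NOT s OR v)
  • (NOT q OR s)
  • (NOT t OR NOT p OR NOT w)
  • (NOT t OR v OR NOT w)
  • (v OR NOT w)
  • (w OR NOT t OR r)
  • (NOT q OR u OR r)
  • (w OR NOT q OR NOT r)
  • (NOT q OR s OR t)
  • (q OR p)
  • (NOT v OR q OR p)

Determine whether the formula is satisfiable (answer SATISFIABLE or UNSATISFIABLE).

SATISFIABLE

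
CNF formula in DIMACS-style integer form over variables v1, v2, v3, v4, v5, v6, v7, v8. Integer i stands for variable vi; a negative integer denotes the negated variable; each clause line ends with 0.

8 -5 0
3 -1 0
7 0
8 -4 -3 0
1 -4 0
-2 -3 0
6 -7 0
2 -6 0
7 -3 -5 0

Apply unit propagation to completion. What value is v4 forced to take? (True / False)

Unit clause (v7) sets v7 = True.
From (NOT v7 OR v6) and v7 = True: v6 = True.
(v2 OR NOT v6): since v6 = True, the clause reduces to (v2). v2 = True.
In (NOT v2 OR NOT v3), NOT v2 is now false; NOT v3 must hold, so v3 = False.
(v3 OR NOT v1): since v3 = False, the clause reduces to (NOT v1). v1 = False.
From (v1 OR NOT v4) and v1 = False: v4 = False.

False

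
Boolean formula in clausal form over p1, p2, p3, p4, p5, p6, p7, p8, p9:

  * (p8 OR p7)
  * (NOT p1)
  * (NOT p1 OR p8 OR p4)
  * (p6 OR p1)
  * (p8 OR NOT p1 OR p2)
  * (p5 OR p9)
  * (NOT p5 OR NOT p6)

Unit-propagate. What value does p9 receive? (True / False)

(NOT p1) is a unit clause: p1 = False.
(p6 OR p1) with p1 = False leaves only p6, so p6 = True.
(NOT p5 OR NOT p6): since p6 = True, the clause reduces to (NOT p5). p5 = False.
(p9 OR p5): since p5 = False, the clause reduces to (p9). p9 = True.

True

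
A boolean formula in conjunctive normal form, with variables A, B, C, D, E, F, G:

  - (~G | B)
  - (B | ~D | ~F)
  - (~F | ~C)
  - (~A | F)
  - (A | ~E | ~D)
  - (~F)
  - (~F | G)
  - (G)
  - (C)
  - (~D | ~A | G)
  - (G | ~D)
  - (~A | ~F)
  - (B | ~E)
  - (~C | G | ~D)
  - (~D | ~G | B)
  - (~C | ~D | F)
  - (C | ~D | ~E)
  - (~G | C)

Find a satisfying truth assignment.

A=F, B=T, C=T, D=F, E=T, F=F, G=T

Check each clause:
  1. (B | ~G) — B is true.
  2. (B | ~F | ~D) — B is true.
  3. (~F | ~C) — ~F is true.
  4. (F | ~A) — ~A is true.
  5. (~D | ~E | A) — ~D is true.
  6. (~F) — ~F is true.
  7. (~F | G) — ~F is true.
  8. (G) — G is true.
  9. (C) — C is true.
  10. (~A | ~D | G) — ~D is true.
  11. (G | ~D) — ~D is true.
  12. (~F | ~A) — ~F is true.
  13. (B | ~E) — B is true.
  14. (~C | G | ~D) — ~D is true.
  15. (B | ~D | ~G) — B is true.
  16. (~D | F | ~C) — ~D is true.
  17. (~D | C | ~E) — C is true.
  18. (C | ~G) — C is true.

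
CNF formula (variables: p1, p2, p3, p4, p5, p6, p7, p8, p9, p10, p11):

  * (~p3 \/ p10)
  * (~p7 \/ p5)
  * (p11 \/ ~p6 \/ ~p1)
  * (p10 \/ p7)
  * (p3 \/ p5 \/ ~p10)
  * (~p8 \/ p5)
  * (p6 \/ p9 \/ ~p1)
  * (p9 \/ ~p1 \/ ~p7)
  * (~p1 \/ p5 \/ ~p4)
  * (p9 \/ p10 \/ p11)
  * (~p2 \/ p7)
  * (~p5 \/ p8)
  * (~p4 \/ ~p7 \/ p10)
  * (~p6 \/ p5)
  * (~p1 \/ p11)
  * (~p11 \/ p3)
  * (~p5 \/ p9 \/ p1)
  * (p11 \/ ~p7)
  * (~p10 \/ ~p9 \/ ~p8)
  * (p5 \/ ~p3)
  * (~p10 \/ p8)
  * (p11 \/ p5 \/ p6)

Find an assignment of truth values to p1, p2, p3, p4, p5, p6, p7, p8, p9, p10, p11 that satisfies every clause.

Pure literal: p2 appears only negated; assign p2 = False.
Set p1 = True and propagate.
  then p11 is forced to True.
  then p3 is forced to True.
  then p10 is forced to True.
  then p5 is forced to True.
  then p8 is forced to True.
  then p9 is forced to False.
  then p6 is forced to True.
  then p7 is forced to False.
p4 is now unconstrained; take p4 = True.
Every clause has at least one true literal under this assignment.
Check each clause:
  1. (~p3 \/ p10) — p10 is true.
  2. (p5 \/ ~p7) — ~p7 is true.
  3. (p11 \/ ~p1 \/ ~p6) — p11 is true.
  4. (p7 \/ p10) — p10 is true.
  5. (p5 \/ p3 \/ ~p10) — p3 is true.
  6. (p5 \/ ~p8) — p5 is true.
  7. (~p1 \/ p6 \/ p9) — p6 is true.
  8. (p9 \/ ~p7 \/ ~p1) — ~p7 is true.
  9. (~p1 \/ p5 \/ ~p4) — p5 is true.
  10. (p9 \/ p11 \/ p10) — p10 is true.
  11. (p7 \/ ~p2) — ~p2 is true.
  12. (~p5 \/ p8) — p8 is true.
  13. (p10 \/ ~p4 \/ ~p7) — ~p7 is true.
  14. (p5 \/ ~p6) — p5 is true.
  15. (p11 \/ ~p1) — p11 is true.
  16. (~p11 \/ p3) — p3 is true.
  17. (p9 \/ p1 \/ ~p5) — p1 is true.
  18. (p11 \/ ~p7) — ~p7 is true.
  19. (~p8 \/ ~p10 \/ ~p9) — ~p9 is true.
  20. (p5 \/ ~p3) — p5 is true.
  21. (p8 \/ ~p10) — p8 is true.
  22. (p6 \/ p5 \/ p11) — p11 is true.

p1=T, p2=F, p3=T, p4=T, p5=T, p6=T, p7=F, p8=T, p9=F, p10=T, p11=T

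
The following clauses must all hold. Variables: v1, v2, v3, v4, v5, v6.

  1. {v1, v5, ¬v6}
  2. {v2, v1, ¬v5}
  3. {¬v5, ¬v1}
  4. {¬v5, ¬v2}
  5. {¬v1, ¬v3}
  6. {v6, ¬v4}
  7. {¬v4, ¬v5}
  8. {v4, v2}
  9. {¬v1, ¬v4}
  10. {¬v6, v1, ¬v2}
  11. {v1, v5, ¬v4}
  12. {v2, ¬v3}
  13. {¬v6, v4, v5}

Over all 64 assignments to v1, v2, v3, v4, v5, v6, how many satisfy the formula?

3

The models are:
  v1=F v2=T v3=F v4=F v5=F v6=F
  v1=F v2=T v3=T v4=F v5=F v6=F
  v1=T v2=T v3=F v4=F v5=F v6=F
That's 3 in total.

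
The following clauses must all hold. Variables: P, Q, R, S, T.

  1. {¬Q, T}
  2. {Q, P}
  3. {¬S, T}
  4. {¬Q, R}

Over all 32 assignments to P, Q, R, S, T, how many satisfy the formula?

10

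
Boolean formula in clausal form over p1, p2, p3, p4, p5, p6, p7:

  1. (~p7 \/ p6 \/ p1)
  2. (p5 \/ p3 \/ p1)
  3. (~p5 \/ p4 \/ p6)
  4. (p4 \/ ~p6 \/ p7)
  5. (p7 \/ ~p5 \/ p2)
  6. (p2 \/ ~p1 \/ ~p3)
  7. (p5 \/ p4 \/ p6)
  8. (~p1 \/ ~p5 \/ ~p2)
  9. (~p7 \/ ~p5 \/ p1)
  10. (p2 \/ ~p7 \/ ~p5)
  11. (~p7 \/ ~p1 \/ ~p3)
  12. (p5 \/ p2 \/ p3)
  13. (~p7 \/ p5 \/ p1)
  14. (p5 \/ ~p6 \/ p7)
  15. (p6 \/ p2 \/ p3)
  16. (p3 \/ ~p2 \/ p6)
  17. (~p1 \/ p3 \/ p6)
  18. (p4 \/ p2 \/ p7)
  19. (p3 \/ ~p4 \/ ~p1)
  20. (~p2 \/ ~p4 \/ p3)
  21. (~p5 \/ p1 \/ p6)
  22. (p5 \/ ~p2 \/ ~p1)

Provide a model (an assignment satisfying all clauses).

Try p1 = False.
Set p2 = False and propagate.
The remaining clauses are satisfied by p3 = True, p4 = True, p5 = False, p6 = False, p7 = False.
Check each clause:
  1. (p6 \/ ~p7 \/ p1) — ~p7 is true.
  2. (p5 \/ p3 \/ p1) — p3 is true.
  3. (~p5 \/ p4 \/ p6) — ~p5 is true.
  4. (p4 \/ p7 \/ ~p6) — ~p6 is true.
  5. (~p5 \/ p7 \/ p2) — ~p5 is true.
  6. (p2 \/ ~p1 \/ ~p3) — ~p1 is true.
  7. (p5 \/ p6 \/ p4) — p4 is true.
  8. (~p2 \/ ~p1 \/ ~p5) — ~p5 is true.
  9. (~p7 \/ p1 \/ ~p5) — ~p5 is true.
  10. (~p7 \/ ~p5 \/ p2) — ~p7 is true.
  11. (~p7 \/ ~p3 \/ ~p1) — ~p7 is true.
  12. (p2 \/ p5 \/ p3) — p3 is true.
  13. (p1 \/ p5 \/ ~p7) — ~p7 is true.
  14. (p7 \/ ~p6 \/ p5) — ~p6 is true.
  15. (p6 \/ p2 \/ p3) — p3 is true.
  16. (~p2 \/ p3 \/ p6) — p3 is true.
  17. (p3 \/ ~p1 \/ p6) — p3 is true.
  18. (p2 \/ p4 \/ p7) — p4 is true.
  19. (~p4 \/ ~p1 \/ p3) — p3 is true.
  20. (~p2 \/ ~p4 \/ p3) — p3 is true.
  21. (p1 \/ p6 \/ ~p5) — ~p5 is true.
  22. (~p2 \/ ~p1 \/ p5) — ~p2 is true.

p1 = False  p2 = False  p3 = True  p4 = True  p5 = False  p6 = False  p7 = False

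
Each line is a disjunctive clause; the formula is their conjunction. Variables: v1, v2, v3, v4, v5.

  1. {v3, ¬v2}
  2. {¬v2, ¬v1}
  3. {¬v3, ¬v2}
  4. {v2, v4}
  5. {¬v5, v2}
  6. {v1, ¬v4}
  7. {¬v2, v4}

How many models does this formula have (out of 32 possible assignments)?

2

The models are:
  v1=1 v2=0 v3=0 v4=1 v5=0
  v1=1 v2=0 v3=1 v4=1 v5=0
That's 2 in total.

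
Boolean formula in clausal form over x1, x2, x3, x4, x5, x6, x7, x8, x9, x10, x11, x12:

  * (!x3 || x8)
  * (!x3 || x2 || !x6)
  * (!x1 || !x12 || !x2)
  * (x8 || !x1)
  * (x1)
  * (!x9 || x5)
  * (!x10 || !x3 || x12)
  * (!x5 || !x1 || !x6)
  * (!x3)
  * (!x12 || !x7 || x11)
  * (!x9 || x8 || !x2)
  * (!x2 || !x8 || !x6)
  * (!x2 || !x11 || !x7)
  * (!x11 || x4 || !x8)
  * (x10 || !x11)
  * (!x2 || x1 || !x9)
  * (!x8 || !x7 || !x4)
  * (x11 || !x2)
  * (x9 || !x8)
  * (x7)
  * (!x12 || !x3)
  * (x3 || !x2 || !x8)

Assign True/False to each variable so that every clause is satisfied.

x1=True, x2=False, x3=False, x4=False, x5=True, x6=False, x7=True, x8=True, x9=True, x10=False, x11=False, x12=False

Check each clause:
  1. (!x3 || x8) — x8 is true.
  2. (!x3 || !x6 || x2) — !x6 is true.
  3. (!x2 || !x12 || !x1) — !x12 is true.
  4. (!x1 || x8) — x8 is true.
  5. (x1) — x1 is true.
  6. (!x9 || x5) — x5 is true.
  7. (!x10 || x12 || !x3) — !x3 is true.
  8. (!x6 || !x5 || !x1) — !x6 is true.
  9. (!x3) — !x3 is true.
  10. (x11 || !x12 || !x7) — !x12 is true.
  11. (!x9 || x8 || !x2) — x8 is true.
  12. (!x2 || !x6 || !x8) — !x6 is true.
  13. (!x11 || !x2 || !x7) — !x11 is true.
  14. (!x8 || x4 || !x11) — !x11 is true.
  15. (x10 || !x11) — !x11 is true.
  16. (!x9 || x1 || !x2) — x1 is true.
  17. (!x4 || !x7 || !x8) — !x4 is true.
  18. (x11 || !x2) — !x2 is true.
  19. (x9 || !x8) — x9 is true.
  20. (x7) — x7 is true.
  21. (!x12 || !x3) — !x12 is true.
  22. (x3 || !x2 || !x8) — !x2 is true.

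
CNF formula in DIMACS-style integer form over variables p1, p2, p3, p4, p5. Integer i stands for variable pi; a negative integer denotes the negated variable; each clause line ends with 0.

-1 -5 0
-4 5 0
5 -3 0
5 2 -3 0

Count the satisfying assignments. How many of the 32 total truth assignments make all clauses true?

Case analysis on p5 and p3:
  p5=T, p3=T: remaining (p1,p2,p4) ∈ {(F,F,F); (F,F,T); (F,T,F); (F,T,T)} — 4.
  p5=T, p3=F: remaining (p1,p2,p4) ∈ {(F,F,F); (F,F,T); (F,T,F); (F,T,T)} — 4.
  p5=F, p3=T: a clause becomes empty — 0.
  p5=F, p3=F: remaining (p1,p2,p4) ∈ {(F,F,F); (F,T,F); (T,F,F); (T,T,F)} — 4.
Total: 4 + 4 + 0 + 4 = 12.

12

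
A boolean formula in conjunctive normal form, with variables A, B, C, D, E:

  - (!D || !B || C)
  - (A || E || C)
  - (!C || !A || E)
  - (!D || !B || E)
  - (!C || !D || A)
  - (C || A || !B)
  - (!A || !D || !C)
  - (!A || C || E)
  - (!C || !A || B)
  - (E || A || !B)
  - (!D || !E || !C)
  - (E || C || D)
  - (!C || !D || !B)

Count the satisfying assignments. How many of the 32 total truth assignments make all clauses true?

Case analysis on C and A:
  C=T, A=T: remaining (B,D,E) ∈ {(T,F,T)} — 1.
  C=T, A=F: remaining (B,D,E) ∈ {(F,F,F); (F,F,T); (T,F,T)} — 3.
  C=F, A=T: remaining (B,D,E) ∈ {(F,F,T); (F,T,T); (T,F,T)} — 3.
  C=F, A=F: remaining (B,D,E) ∈ {(F,F,T); (F,T,T)} — 2.
Total: 1 + 3 + 3 + 2 = 9.

9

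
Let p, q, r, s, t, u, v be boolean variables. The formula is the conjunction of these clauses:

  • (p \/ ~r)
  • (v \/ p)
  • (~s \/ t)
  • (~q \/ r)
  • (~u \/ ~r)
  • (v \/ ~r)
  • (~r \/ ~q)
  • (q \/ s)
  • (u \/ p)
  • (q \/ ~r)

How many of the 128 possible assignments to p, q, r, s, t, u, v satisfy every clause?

Satisfying assignments:
  p=0 q=0 r=0 s=1 t=1 u=1 v=1
  p=1 q=0 r=0 s=1 t=1 u=0 v=0
  p=1 q=0 r=0 s=1 t=1 u=0 v=1
  p=1 q=0 r=0 s=1 t=1 u=1 v=0
  p=1 q=0 r=0 s=1 t=1 u=1 v=1
That's 5 in total.

5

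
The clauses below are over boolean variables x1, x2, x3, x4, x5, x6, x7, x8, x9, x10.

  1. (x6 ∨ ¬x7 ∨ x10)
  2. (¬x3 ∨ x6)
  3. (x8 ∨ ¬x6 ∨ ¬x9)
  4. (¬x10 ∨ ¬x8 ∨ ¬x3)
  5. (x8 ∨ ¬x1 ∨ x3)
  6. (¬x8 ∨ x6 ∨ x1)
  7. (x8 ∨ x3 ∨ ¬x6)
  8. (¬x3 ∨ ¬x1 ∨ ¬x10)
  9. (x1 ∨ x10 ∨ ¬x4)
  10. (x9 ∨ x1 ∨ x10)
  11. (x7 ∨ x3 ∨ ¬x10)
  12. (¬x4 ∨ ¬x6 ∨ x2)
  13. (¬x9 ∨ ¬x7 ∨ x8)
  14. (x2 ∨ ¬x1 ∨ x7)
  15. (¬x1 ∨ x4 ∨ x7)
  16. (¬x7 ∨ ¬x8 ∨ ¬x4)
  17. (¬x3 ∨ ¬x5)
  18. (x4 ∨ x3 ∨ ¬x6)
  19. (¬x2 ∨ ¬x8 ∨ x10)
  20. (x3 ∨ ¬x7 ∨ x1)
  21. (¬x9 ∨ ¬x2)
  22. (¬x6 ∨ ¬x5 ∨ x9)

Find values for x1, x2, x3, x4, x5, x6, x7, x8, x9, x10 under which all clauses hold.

x1=False  x2=False  x3=True  x4=False  x5=False  x6=True  x7=True  x8=True  x9=True  x10=False

Check each clause:
  1. (¬x7 ∨ x6 ∨ x10) — x6 is true.
  2. (x6 ∨ ¬x3) — x6 is true.
  3. (¬x9 ∨ x8 ∨ ¬x6) — x8 is true.
  4. (¬x3 ∨ ¬x10 ∨ ¬x8) — ¬x10 is true.
  5. (x8 ∨ x3 ∨ ¬x1) — x8 is true.
  6. (¬x8 ∨ x1 ∨ x6) — x6 is true.
  7. (x8 ∨ x3 ∨ ¬x6) — x8 is true.
  8. (¬x3 ∨ ¬x10 ∨ ¬x1) — ¬x1 is true.
  9. (x1 ∨ ¬x4 ∨ x10) — ¬x4 is true.
  10. (x9 ∨ x10 ∨ x1) — x9 is true.
  11. (x3 ∨ x7 ∨ ¬x10) — x3 is true.
  12. (¬x6 ∨ ¬x4 ∨ x2) — ¬x4 is true.
  13. (¬x7 ∨ x8 ∨ ¬x9) — x8 is true.
  14. (¬x1 ∨ x2 ∨ x7) — ¬x1 is true.
  15. (¬x1 ∨ x7 ∨ x4) — ¬x1 is true.
  16. (¬x4 ∨ ¬x7 ∨ ¬x8) — ¬x4 is true.
  17. (¬x3 ∨ ¬x5) — ¬x5 is true.
  18. (¬x6 ∨ x3 ∨ x4) — x3 is true.
  19. (x10 ∨ ¬x2 ∨ ¬x8) — ¬x2 is true.
  20. (x3 ∨ ¬x7 ∨ x1) — x3 is true.
  21. (¬x2 ∨ ¬x9) — ¬x2 is true.
  22. (¬x5 ∨ ¬x6 ∨ x9) — x9 is true.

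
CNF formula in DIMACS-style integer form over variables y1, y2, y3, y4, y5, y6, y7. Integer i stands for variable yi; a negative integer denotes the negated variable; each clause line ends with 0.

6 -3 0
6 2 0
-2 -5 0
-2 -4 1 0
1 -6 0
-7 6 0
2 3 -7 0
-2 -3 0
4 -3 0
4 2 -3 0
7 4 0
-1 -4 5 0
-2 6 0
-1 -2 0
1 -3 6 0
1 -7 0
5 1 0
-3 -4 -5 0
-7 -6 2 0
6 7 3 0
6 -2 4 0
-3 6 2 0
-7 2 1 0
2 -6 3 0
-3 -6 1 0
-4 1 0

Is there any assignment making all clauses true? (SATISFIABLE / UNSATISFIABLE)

UNSATISFIABLE

y2 = True:
  propagation gives y5=False, y3=False, y6=True, y1=True; an empty clause results — contradiction.
y2 = False:
  propagation gives y6=True, y1=True, y7=False, y4=True; an empty clause results — contradiction.
Every branch closes, so no satisfying assignment exists.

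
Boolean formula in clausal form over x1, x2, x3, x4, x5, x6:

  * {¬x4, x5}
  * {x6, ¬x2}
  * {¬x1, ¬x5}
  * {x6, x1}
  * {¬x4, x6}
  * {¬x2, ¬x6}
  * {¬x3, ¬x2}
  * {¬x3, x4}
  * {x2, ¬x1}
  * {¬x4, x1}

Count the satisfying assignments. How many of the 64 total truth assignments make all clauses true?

2

Satisfying assignments:
  x1=0 x2=0 x3=0 x4=0 x5=0 x6=1
  x1=0 x2=0 x3=0 x4=0 x5=1 x6=1
Count: 2.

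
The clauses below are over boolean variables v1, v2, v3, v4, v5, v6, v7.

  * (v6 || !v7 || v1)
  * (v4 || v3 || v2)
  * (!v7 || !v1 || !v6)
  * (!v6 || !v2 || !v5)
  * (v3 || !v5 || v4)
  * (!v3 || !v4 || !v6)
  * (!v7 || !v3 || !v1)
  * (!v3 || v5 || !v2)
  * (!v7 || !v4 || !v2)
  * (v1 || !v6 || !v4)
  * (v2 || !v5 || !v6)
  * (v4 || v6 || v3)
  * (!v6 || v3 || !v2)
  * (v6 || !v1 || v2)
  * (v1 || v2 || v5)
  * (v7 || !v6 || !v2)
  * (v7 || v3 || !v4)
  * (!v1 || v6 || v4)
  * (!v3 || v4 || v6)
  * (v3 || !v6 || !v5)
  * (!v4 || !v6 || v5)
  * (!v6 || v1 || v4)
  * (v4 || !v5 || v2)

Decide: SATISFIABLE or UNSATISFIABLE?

Branch on v1: take v1 = True.
Branch on v2: take v2 = True.
For the remaining variables, v3 = True, v4 = True, v5 = True, v6 = False, v7 = False works.
Every clause has at least one true literal under this assignment.
So v1 = T, v2 = T, v3 = T, v4 = T, v5 = T, v6 = F, v7 = F is a satisfying assignment.

SATISFIABLE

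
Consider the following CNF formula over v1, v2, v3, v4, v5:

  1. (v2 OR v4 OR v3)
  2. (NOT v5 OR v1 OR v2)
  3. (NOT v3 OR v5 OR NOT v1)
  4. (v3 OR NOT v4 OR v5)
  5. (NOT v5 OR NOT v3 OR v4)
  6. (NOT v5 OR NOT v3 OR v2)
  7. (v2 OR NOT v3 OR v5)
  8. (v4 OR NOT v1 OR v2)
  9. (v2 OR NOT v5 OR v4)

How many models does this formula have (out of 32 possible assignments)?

11

Case analysis on v5 and v2:
  v5=T, v2=T: v1 free; 3 ways for (v3,v4) × 2^1 = 6.
  v5=T, v2=F: remaining (v1,v3,v4) ∈ {(T,F,T)} — 1.
  v5=F, v2=T: remaining (v1,v3,v4) ∈ {(F,F,F); (F,T,F); (F,T,T); (T,F,F)} — 4.
  v5=F, v2=F: a clause becomes empty — 0.
Total: 6 + 1 + 4 + 0 = 11.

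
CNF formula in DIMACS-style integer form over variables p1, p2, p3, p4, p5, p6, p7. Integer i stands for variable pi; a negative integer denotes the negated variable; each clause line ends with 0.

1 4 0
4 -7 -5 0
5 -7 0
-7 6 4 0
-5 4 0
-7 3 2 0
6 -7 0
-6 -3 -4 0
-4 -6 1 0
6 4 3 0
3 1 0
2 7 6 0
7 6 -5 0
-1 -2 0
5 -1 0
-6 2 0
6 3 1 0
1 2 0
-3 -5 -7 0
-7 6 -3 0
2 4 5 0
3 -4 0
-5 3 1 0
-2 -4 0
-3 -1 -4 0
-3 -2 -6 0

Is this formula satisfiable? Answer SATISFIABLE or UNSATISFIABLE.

UNSATISFIABLE

p3 = True:
  p4 = True:
    propagation gives p6=False, p7=False, p2=True; an empty clause results — contradiction.
  p4 = False:
    propagation gives p1=True, p5=False; an empty clause results — contradiction.
p3 = False:
  propagation gives p1=True, p2=False, p7=False, p6=True; an empty clause results — contradiction.
Every branch closes, so no satisfying assignment exists.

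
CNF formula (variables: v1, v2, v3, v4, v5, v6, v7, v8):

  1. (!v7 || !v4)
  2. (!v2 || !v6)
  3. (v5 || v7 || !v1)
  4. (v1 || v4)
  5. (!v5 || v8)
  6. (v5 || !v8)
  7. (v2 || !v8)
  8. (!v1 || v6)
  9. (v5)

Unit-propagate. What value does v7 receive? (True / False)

(v5) stands alone — v5 = True.
From (!v5 || v8) and v5 = True: v8 = True.
(v2 || !v8): since v8 = True, the clause reduces to (v2). v2 = True.
(!v6 || !v2) with v2 = True leaves only !v6, so v6 = False.
From (!v1 || v6) and v6 = False: v1 = False.
(v4 || v1): since v1 = False, the clause reduces to (v4). v4 = True.
(!v4 || !v7): since v4 = True, the clause reduces to (!v7). v7 = False.

False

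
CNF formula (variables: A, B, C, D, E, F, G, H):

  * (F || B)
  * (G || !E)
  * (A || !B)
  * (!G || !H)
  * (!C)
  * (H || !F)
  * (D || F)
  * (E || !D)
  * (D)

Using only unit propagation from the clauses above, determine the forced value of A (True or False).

True

(!C) is a unit clause: C = False.
(D) stands alone — D = True.
From (E || !D) and D = True: E = True.
(G || !E) with E = True leaves only G, so G = True.
(!H || !G) with G = True leaves only !H, so H = False.
From (H || !F) and H = False: F = False.
From (B || F) and F = False: B = True.
(!B || A) with B = True leaves only A, so A = True.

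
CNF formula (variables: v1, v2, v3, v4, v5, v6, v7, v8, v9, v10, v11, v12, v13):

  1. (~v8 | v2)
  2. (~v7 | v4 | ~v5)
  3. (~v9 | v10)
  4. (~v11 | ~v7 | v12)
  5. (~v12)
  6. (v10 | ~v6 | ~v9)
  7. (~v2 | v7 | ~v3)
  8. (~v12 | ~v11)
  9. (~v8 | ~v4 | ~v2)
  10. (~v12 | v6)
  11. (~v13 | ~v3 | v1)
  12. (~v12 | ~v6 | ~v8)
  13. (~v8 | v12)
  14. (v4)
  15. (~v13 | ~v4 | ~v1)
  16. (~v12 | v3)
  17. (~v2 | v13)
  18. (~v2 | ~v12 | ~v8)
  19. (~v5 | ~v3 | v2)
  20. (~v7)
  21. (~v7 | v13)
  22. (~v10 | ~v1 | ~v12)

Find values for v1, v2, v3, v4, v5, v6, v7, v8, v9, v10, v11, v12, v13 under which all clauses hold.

v1 = T, v2 = F, v3 = F, v4 = T, v5 = T, v6 = F, v7 = F, v8 = F, v9 = T, v10 = T, v11 = F, v12 = F, v13 = F

(~v12) is a unit clause, so v12 = False.
(~v8) is a unit clause, so v8 = False.
The clause (v4) is unit: v4 must be True.
(~v7) is a unit clause, so v7 = False.
Pure literal: v3 appears only negated; assign v3 = False.
v6 occurs only negated in the remaining clauses — set v6 = False.
Set v1 = True and propagate.
  then v13 is forced to False.
  then v2 is forced to False.
The remaining clauses are satisfied by v5 = True, v9 = True, v10 = True, v11 = False.
Check each clause:
  1. (v2 | ~v8) — ~v8 is true.
  2. (~v7 | v4 | ~v5) — ~v7 is true.
  3. (~v9 | v10) — v10 is true.
  4. (~v7 | v12 | ~v11) — ~v7 is true.
  5. (~v12) — ~v12 is true.
  6. (~v9 | v10 | ~v6) — v10 is true.
  7. (v7 | ~v2 | ~v3) — ~v3 is true.
  8. (~v11 | ~v12) — ~v12 is true.
  9. (~v8 | ~v2 | ~v4) — ~v8 is true.
  10. (~v12 | v6) — ~v12 is true.
  11. (v1 | ~v13 | ~v3) — v1 is true.
  12. (~v8 | ~v12 | ~v6) — ~v8 is true.
  13. (v12 | ~v8) — ~v8 is true.
  14. (v4) — v4 is true.
  15. (~v4 | ~v13 | ~v1) — ~v13 is true.
  16. (v3 | ~v12) — ~v12 is true.
  17. (v13 | ~v2) — ~v2 is true.
  18. (~v2 | ~v12 | ~v8) — ~v8 is true.
  19. (v2 | ~v3 | ~v5) — ~v3 is true.
  20. (~v7) — ~v7 is true.
  21. (v13 | ~v7) — ~v7 is true.
  22. (~v10 | ~v1 | ~v12) — ~v12 is true.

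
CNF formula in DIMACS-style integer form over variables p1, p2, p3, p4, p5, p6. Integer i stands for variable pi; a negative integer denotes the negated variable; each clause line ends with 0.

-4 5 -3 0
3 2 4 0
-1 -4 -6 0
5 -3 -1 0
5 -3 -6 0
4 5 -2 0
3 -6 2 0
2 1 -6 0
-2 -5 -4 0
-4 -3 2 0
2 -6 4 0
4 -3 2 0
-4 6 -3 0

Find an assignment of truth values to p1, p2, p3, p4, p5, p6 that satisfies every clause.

p1=T, p2=T, p3=T, p4=F, p5=T, p6=F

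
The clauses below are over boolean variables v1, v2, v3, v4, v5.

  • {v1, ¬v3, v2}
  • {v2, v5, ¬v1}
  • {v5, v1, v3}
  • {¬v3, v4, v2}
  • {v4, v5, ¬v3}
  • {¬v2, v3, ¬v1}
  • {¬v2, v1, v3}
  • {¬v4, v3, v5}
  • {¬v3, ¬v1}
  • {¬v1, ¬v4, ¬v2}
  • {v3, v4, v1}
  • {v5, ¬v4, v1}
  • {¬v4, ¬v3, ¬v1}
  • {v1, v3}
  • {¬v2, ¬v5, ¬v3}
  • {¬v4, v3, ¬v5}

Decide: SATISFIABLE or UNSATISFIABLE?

SATISFIABLE

Try v1 = True.
  then v3 is forced to False.
  then v2 is forced to False.
  then v5 is forced to True.
  then v4 is forced to False.
So v1=True, v2=False, v3=False, v4=False, v5=True is a satisfying assignment.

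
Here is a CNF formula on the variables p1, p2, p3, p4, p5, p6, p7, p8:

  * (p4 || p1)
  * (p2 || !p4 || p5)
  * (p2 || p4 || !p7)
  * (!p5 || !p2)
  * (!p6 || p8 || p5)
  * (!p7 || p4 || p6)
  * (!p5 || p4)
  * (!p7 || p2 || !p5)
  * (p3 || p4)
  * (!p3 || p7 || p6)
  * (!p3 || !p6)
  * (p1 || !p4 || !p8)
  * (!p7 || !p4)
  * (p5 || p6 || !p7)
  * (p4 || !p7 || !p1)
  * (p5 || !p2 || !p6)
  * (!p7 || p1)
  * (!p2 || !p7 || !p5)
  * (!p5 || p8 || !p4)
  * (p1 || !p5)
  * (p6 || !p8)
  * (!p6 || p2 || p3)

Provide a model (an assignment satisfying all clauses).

p1=False, p2=True, p3=False, p4=True, p5=False, p6=False, p7=False, p8=False

Check each clause:
  1. (p4 || p1) — p4 is true.
  2. (p2 || p5 || !p4) — p2 is true.
  3. (p4 || p2 || !p7) — !p7 is true.
  4. (!p5 || !p2) — !p5 is true.
  5. (p5 || !p6 || p8) — !p6 is true.
  6. (p6 || !p7 || p4) — !p7 is true.
  7. (p4 || !p5) — !p5 is true.
  8. (!p7 || !p5 || p2) — !p7 is true.
  9. (p3 || p4) — p4 is true.
  10. (p6 || p7 || !p3) — !p3 is true.
  11. (!p3 || !p6) — !p6 is true.
  12. (!p4 || !p8 || p1) — !p8 is true.
  13. (!p7 || !p4) — !p7 is true.
  14. (p6 || !p7 || p5) — !p7 is true.
  15. (p4 || !p1 || !p7) — !p7 is true.
  16. (p5 || !p2 || !p6) — !p6 is true.
  17. (p1 || !p7) — !p7 is true.
  18. (!p2 || !p7 || !p5) — !p7 is true.
  19. (!p5 || p8 || !p4) — !p5 is true.
  20. (p1 || !p5) — !p5 is true.
  21. (p6 || !p8) — !p8 is true.
  22. (p2 || p3 || !p6) — p2 is true.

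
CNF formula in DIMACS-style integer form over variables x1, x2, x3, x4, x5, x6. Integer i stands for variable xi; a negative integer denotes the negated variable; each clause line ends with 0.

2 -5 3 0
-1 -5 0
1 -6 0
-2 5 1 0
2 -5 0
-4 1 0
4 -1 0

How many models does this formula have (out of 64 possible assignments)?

12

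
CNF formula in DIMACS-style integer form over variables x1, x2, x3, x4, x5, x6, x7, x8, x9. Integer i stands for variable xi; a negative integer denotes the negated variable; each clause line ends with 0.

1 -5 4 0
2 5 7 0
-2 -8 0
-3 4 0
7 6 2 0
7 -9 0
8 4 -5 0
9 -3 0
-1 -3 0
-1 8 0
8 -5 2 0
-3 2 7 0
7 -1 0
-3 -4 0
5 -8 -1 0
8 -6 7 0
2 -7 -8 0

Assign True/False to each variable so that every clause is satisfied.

x1=False, x2=True, x3=False, x4=True, x5=True, x6=False, x7=True, x8=False, x9=False

x3 occurs only negated in the remaining clauses — set x3 = False.
Branch on x1: take x1 = False.
For the remaining variables, x2 = True, x4 = True, x5 = True, x6 = False, x7 = True, x8 = False, x9 = False works.
Check each clause:
  1. (x4 ∨ ¬x5 ∨ x1) — x4 is true.
  2. (x5 ∨ x2 ∨ x7) — x2 is true.
  3. (¬x8 ∨ ¬x2) — ¬x8 is true.
  4. (x4 ∨ ¬x3) — x4 is true.
  5. (x6 ∨ x2 ∨ x7) — x2 is true.
  6. (¬x9 ∨ x7) — x7 is true.
  7. (x8 ∨ ¬x5 ∨ x4) — x4 is true.
  8. (x9 ∨ ¬x3) — ¬x3 is true.
  9. (¬x1 ∨ ¬x3) — ¬x3 is true.
  10. (x8 ∨ ¬x1) — ¬x1 is true.
  11. (¬x5 ∨ x2 ∨ x8) — x2 is true.
  12. (¬x3 ∨ x7 ∨ x2) — x2 is true.
  13. (¬x1 ∨ x7) — ¬x1 is true.
  14. (¬x4 ∨ ¬x3) — ¬x3 is true.
  15. (x5 ∨ ¬x1 ∨ ¬x8) — ¬x8 is true.
  16. (¬x6 ∨ x8 ∨ x7) — ¬x6 is true.
  17. (¬x7 ∨ ¬x8 ∨ x2) — ¬x8 is true.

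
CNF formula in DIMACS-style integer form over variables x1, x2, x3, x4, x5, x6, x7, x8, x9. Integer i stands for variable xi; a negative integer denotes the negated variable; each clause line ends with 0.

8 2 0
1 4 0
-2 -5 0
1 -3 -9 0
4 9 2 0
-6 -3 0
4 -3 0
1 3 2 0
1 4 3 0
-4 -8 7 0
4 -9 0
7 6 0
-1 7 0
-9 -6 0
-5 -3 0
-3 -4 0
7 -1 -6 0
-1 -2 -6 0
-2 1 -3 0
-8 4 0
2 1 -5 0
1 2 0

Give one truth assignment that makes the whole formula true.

x5 occurs only negated in the remaining clauses — set x5 = False.
x7 occurs only positively in the remaining clauses — set x7 = True.
Try x1 = False.
  then x4 is forced to True.
  then x3 is forced to False.
  then x2 is forced to True.
Set x6 = False and propagate.
x8, x9 are now unconstrained; take x8 = False, x9 = True.
Every clause has at least one true literal under this assignment.

x1 = False, x2 = True, x3 = False, x4 = True, x5 = False, x6 = False, x7 = True, x8 = False, x9 = True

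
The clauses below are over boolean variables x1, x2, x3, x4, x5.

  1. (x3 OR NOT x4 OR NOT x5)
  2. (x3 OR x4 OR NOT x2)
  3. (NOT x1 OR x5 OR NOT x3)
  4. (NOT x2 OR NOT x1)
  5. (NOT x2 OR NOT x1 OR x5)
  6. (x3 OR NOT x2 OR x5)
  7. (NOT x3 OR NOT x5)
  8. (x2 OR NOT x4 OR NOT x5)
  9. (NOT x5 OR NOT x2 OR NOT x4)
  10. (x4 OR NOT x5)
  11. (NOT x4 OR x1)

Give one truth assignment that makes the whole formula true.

Branch on x1: take x1 = False.
  then x4 is forced to False.
  then x5 is forced to False.
Branch on x2: take x2 = False.
x3 is now unconstrained; take x3 = True.
Every clause has at least one true literal under this assignment.

x1 = F, x2 = F, x3 = T, x4 = F, x5 = F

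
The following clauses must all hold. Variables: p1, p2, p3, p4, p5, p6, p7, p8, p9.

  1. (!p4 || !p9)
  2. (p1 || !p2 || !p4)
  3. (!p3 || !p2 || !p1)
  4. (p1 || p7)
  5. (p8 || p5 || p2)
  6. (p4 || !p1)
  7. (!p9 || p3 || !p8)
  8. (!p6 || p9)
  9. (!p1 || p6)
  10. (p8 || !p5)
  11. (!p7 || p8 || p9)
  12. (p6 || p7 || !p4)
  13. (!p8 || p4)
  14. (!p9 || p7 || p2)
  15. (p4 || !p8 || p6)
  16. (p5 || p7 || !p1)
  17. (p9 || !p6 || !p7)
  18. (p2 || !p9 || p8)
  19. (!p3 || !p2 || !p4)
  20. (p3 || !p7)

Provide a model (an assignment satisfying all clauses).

p1 = 0, p2 = 0, p3 = 1, p4 = 1, p5 = 0, p6 = 0, p7 = 1, p8 = 1, p9 = 0

Branch on p1: take p1 = False.
  then p7 is forced to True.
  then p3 is forced to True.
Try p2 = False.
Try p4 = True.
  then p9 is forced to False.
  then p6 is forced to False.
  then p8 is forced to True.
p5 is now unconstrained; take p5 = False.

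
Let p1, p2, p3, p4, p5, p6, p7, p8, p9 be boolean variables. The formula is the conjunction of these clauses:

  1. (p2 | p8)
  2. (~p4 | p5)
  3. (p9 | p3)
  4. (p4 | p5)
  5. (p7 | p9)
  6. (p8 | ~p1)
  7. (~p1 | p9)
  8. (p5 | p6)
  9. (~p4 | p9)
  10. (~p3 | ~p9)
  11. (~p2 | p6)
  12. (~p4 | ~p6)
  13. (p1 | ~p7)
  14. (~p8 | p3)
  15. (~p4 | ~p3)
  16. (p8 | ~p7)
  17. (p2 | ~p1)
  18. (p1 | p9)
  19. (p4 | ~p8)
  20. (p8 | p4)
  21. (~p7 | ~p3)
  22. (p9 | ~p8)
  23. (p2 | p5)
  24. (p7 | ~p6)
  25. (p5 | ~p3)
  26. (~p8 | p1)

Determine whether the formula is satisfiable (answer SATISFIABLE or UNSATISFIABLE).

UNSATISFIABLE

p8 = True:
  propagation gives p3=True, p9=False; an empty clause results — contradiction.
p8 = False:
  propagation gives p2=True, p1=False, p6=True, p4=False; an empty clause results — contradiction.
Every branch closes, so no satisfying assignment exists.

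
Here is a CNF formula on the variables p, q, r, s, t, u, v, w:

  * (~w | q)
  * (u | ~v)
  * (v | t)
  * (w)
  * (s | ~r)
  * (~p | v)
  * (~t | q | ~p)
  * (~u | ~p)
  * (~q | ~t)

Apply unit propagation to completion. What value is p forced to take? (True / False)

Unit clause (w) sets w = True.
(q | ~w) with w = True leaves only q, so q = True.
From (~q | ~t) and q = True: t = False.
In (v | t), t is now false; v must hold, so v = True.
(~v | u): since v = True, the clause reduces to (u). u = True.
From (~u | ~p) and u = True: p = False.

False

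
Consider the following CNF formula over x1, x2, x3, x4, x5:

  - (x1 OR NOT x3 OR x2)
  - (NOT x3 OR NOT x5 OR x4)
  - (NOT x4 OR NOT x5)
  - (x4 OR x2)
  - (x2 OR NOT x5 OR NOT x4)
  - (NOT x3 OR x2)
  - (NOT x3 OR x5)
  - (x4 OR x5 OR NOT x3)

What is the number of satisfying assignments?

The models are:
  x1=0 x2=0 x3=0 x4=1 x5=0
  x1=0 x2=1 x3=0 x4=0 x5=0
  x1=0 x2=1 x3=0 x4=0 x5=1
  x1=0 x2=1 x3=0 x4=1 x5=0
  x1=1 x2=0 x3=0 x4=1 x5=0
  x1=1 x2=1 x3=0 x4=0 x5=0
  x1=1 x2=1 x3=0 x4=0 x5=1
  x1=1 x2=1 x3=0 x4=1 x5=0
Count: 8.

8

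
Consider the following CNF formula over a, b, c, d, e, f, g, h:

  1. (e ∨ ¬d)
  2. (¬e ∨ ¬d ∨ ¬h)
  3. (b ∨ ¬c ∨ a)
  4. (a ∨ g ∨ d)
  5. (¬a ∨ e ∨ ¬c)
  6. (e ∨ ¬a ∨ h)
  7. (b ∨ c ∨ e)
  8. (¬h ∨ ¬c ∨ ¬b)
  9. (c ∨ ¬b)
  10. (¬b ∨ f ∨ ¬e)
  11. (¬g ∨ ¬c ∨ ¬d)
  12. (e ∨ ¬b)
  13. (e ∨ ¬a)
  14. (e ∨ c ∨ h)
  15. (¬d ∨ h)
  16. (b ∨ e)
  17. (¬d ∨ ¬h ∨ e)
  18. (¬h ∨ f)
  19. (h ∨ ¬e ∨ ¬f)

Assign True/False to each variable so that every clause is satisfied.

Branch on a: take a = True.
  then e is forced to True.
Try b = False.
The remaining clauses are satisfied by c = True, d = False, f = True, g = True, h = True.
Check each clause:
  1. (e ∨ ¬d) — ¬d is true.
  2. (¬e ∨ ¬h ∨ ¬d) — ¬d is true.
  3. (a ∨ ¬c ∨ b) — a is true.
  4. (g ∨ d ∨ a) — a is true.
  5. (¬a ∨ ¬c ∨ e) — e is true.
  6. (h ∨ ¬a ∨ e) — h is true.
  7. (e ∨ b ∨ c) — c is true.
  8. (¬h ∨ ¬c ∨ ¬b) — ¬b is true.
  9. (c ∨ ¬b) — c is true.
  10. (f ∨ ¬b ∨ ¬e) — ¬b is true.
  11. (¬g ∨ ¬c ∨ ¬d) — ¬d is true.
  12. (¬b ∨ e) — e is true.
  13. (e ∨ ¬a) — e is true.
  14. (c ∨ h ∨ e) — h is true.
  15. (h ∨ ¬d) — h is true.
  16. (e ∨ b) — e is true.
  17. (¬h ∨ e ∨ ¬d) — ¬d is true.
  18. (f ∨ ¬h) — f is true.
  19. (h ∨ ¬f ∨ ¬e) — h is true.

a=True  b=False  c=True  d=False  e=True  f=True  g=True  h=True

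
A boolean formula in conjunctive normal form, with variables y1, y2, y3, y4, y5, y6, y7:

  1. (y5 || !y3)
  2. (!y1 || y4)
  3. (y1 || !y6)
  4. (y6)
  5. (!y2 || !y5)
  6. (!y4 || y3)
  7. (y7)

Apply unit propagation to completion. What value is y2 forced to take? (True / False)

False

(y6) is a unit clause: y6 = True.
From (!y6 || y1) and y6 = True: y1 = True.
(y4 || !y1) with y1 = True leaves only y4, so y4 = True.
In (!y4 || y3), !y4 is now false; y3 must hold, so y3 = True.
From (!y3 || y5) and y3 = True: y5 = True.
From (!y5 || !y2) and y5 = True: y2 = False.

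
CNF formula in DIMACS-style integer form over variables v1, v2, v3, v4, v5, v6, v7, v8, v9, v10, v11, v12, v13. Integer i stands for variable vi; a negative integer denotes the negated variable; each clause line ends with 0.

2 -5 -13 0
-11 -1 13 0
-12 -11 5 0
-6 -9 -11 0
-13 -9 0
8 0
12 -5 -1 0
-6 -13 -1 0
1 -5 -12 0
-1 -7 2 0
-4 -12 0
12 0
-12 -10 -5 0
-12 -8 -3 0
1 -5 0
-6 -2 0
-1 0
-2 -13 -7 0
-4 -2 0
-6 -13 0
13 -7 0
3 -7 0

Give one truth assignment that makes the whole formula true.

v1=False, v2=False, v3=False, v4=False, v5=False, v6=False, v7=False, v8=True, v9=True, v10=True, v11=False, v12=True, v13=False

Check each clause:
  1. {¬v5, ¬v13, v2} — ¬v5 is true.
  2. {¬v1, v13, ¬v11} — ¬v11 is true.
  3. {¬v11, v5, ¬v12} — ¬v11 is true.
  4. {¬v6, ¬v9, ¬v11} — ¬v6 is true.
  5. {¬v9, ¬v13} — ¬v13 is true.
  6. {v8} — v8 is true.
  7. {¬v5, v12, ¬v1} — ¬v5 is true.
  8. {¬v13, ¬v6, ¬v1} — ¬v6 is true.
  9. {v1, ¬v5, ¬v12} — ¬v5 is true.
  10. {v2, ¬v7, ¬v1} — ¬v7 is true.
  11. {¬v12, ¬v4} — ¬v4 is true.
  12. {v12} — v12 is true.
  13. {¬v10, ¬v12, ¬v5} — ¬v5 is true.
  14. {¬v12, ¬v3, ¬v8} — ¬v3 is true.
  15. {v1, ¬v5} — ¬v5 is true.
  16. {¬v6, ¬v2} — ¬v6 is true.
  17. {¬v1} — ¬v1 is true.
  18. {¬v7, ¬v13, ¬v2} — ¬v7 is true.
  19. {¬v4, ¬v2} — ¬v4 is true.
  20. {¬v6, ¬v13} — ¬v6 is true.
  21. {v13, ¬v7} — ¬v7 is true.
  22. {¬v7, v3} — ¬v7 is true.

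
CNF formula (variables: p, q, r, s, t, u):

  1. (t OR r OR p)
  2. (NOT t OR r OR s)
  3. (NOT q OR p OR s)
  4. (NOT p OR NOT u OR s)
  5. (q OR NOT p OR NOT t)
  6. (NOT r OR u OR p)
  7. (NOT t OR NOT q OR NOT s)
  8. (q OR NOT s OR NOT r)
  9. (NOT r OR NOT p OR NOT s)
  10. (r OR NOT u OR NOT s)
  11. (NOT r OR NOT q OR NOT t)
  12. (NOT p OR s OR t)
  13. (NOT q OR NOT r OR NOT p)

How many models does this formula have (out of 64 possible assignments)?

The models are:
  p=0 q=0 r=0 s=1 t=1 u=0
  p=0 q=0 r=1 s=0 t=0 u=1
  p=0 q=0 r=1 s=0 t=1 u=1
  p=0 q=1 r=1 s=1 t=0 u=1
  p=1 q=0 r=0 s=1 t=0 u=0
  p=1 q=1 r=0 s=1 t=0 u=0
That's 6 in total.

6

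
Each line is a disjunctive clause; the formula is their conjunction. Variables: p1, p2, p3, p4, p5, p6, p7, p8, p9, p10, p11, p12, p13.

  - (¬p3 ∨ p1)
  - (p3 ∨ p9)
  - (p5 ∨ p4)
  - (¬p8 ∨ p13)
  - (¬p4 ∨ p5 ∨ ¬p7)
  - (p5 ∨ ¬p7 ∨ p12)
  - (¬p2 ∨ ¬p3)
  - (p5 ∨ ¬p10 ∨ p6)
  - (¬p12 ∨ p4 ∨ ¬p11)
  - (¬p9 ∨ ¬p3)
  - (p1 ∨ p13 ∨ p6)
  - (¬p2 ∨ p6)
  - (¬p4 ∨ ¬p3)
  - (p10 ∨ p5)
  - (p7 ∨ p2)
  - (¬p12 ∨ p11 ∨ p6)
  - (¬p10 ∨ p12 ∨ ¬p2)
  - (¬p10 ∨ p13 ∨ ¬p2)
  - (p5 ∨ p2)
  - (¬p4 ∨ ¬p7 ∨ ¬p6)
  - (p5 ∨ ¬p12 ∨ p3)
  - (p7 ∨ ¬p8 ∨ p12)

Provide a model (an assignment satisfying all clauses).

p5 occurs only positively in the remaining clauses — set p5 = True.
Pure literal: p13 appears only positively; assign p13 = True.
Set p1 = False and propagate.
  then p3 is forced to False.
  then p9 is forced to True.
Try p2 = False.
  then p7 is forced to True.
For the remaining variables, p4 = False, p6 = True, p8 = True, p10 = False, p11 = True, p12 = False works.
Every clause has at least one true literal under this assignment.

p1 = F, p2 = F, p3 = F, p4 = F, p5 = T, p6 = T, p7 = T, p8 = T, p9 = T, p10 = F, p11 = T, p12 = F, p13 = T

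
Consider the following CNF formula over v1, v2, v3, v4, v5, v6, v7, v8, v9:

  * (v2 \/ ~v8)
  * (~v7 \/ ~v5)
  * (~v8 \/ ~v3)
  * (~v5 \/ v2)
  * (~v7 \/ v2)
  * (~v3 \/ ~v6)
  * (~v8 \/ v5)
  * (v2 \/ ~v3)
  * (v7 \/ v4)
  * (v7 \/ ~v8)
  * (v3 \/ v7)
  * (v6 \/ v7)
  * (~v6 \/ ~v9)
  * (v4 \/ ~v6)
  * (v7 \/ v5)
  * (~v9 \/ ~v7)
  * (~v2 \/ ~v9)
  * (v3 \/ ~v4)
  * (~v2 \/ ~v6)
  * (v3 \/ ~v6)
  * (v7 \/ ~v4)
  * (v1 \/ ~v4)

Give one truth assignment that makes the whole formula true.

v1=F, v2=T, v3=T, v4=F, v5=F, v6=F, v7=T, v8=F, v9=F

v8 occurs only negated in the remaining clauses — set v8 = False.
v9 occurs only negated in the remaining clauses — set v9 = False.
Branch on v1: take v1 = False.
  then v4 is forced to False.
  then v7 is forced to True.
  then v5 is forced to False.
  then v2 is forced to True.
  then v6 is forced to False.
v3 is now unconstrained; take v3 = True.
Check each clause:
  1. (v2 \/ ~v8) — ~v8 is true.
  2. (~v5 \/ ~v7) — ~v5 is true.
  3. (~v8 \/ ~v3) — ~v8 is true.
  4. (~v5 \/ v2) — v2 is true.
  5. (~v7 \/ v2) — v2 is true.
  6. (~v6 \/ ~v3) — ~v6 is true.
  7. (v5 \/ ~v8) — ~v8 is true.
  8. (v2 \/ ~v3) — v2 is true.
  9. (v7 \/ v4) — v7 is true.
  10. (v7 \/ ~v8) — ~v8 is true.
  11. (v3 \/ v7) — v3 is true.
  12. (v6 \/ v7) — v7 is true.
  13. (~v6 \/ ~v9) — ~v6 is true.
  14. (~v6 \/ v4) — ~v6 is true.
  15. (v5 \/ v7) — v7 is true.
  16. (~v7 \/ ~v9) — ~v9 is true.
  17. (~v9 \/ ~v2) — ~v9 is true.
  18. (~v4 \/ v3) — v3 is true.
  19. (~v6 \/ ~v2) — ~v6 is true.
  20. (~v6 \/ v3) — ~v6 is true.
  21. (v7 \/ ~v4) — ~v4 is true.
  22. (v1 \/ ~v4) — ~v4 is true.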